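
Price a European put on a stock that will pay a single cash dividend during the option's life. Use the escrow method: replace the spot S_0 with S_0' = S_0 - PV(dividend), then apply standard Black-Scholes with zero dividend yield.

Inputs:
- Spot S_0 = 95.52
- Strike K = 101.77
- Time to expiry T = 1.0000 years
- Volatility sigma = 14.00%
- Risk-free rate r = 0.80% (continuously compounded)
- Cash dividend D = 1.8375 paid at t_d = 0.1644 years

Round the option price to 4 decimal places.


PV(D) = D * exp(-r * t_d) = 1.8375 * 0.99868566 = 1.83508491
S_0' = S_0 - PV(D) = 95.5200 - 1.83508491 = 93.68491509
d1 = (ln(S_0'/K) + (r + sigma^2/2)*T) / (sigma*sqrt(T)) = -0.46412986
d2 = d1 - sigma*sqrt(T) = -0.60412986
exp(-rT) = 0.99203191
N(-d1) = 0.67872265; N(-d2) = 0.72712135
P = K * exp(-rT) * N(-d2) - S_0' * N(-d1) = 101.7700 * 0.99203191 * 0.72712135 - 93.68491509 * 0.67872265 = 9.8234

Answer: Price = 9.8234


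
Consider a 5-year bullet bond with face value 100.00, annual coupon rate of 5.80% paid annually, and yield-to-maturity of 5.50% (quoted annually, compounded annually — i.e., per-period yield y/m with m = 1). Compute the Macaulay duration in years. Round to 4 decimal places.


Answer: Macaulay duration = 4.4848 years

Derivation:
Coupon per period c = face * coupon_rate / m = 5.800000
Periods per year m = 1; per-period yield y/m = 0.055000
Number of cashflows N = 5
Cashflows (t years, CF_t, discount factor 1/(1+y/m)^(m*t), PV):
  t = 1.0000: CF_t = 5.800000, DF = 0.947867, PV = 5.497630
  t = 2.0000: CF_t = 5.800000, DF = 0.898452, PV = 5.211024
  t = 3.0000: CF_t = 5.800000, DF = 0.851614, PV = 4.939359
  t = 4.0000: CF_t = 5.800000, DF = 0.807217, PV = 4.681857
  t = 5.0000: CF_t = 105.800000, DF = 0.765134, PV = 80.951215
Price P = sum_t PV_t = 101.281085
Macaulay numerator sum_t t * PV_t:
  t * PV_t at t = 1.0000: 5.497630
  t * PV_t at t = 2.0000: 10.422048
  t * PV_t at t = 3.0000: 14.818078
  t * PV_t at t = 4.0000: 18.727428
  t * PV_t at t = 5.0000: 404.756073
Macaulay duration D = (sum_t t * PV_t) / P = 454.221258 / 101.281085 = 4.484759


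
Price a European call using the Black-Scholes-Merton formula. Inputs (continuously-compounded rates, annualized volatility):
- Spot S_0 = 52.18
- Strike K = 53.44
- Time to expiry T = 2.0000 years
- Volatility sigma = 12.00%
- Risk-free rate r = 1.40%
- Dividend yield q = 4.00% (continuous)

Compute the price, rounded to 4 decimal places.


Answer: Price = 1.8192

Derivation:
d1 = (ln(S/K) + (r - q + 0.5*sigma^2) * T) / (sigma * sqrt(T)) = -0.36215799
d2 = d1 - sigma * sqrt(T) = -0.53186362
exp(-rT) = 0.97238837; exp(-qT) = 0.92311635
C = S_0 * exp(-qT) * N(d1) - K * exp(-rT) * N(d2)
N(d1) = 0.35861698; N(d2) = 0.29741023
C = 52.1800 * 0.92311635 * 0.35861698 - 53.4400 * 0.97238837 * 0.29741023 = 1.8192


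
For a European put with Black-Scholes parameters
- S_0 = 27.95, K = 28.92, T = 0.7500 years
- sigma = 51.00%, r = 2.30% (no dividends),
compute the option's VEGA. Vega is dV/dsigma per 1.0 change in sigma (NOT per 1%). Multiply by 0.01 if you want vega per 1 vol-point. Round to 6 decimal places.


d1 = 0.1826494043; d2 = -0.2590235516
phi(d1) = 0.3923429553; exp(-qT) = 1.0000000000; exp(-rT) = 0.9828979294
Vega = S * exp(-qT) * phi(d1) * sqrt(T) = 27.9500 * 1.0000000000 * 0.3923429553 * 0.8660254038 = 9.496822

Answer: Vega = 9.496822


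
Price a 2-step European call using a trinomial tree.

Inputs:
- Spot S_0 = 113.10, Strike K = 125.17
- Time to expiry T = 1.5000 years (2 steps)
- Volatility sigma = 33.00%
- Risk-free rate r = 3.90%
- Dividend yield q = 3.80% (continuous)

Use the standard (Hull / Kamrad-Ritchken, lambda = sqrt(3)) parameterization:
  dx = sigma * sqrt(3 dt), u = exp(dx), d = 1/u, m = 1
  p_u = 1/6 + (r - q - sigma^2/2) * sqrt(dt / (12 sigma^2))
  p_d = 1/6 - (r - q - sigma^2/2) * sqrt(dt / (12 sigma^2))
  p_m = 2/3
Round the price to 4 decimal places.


Answer: Price = V(0,0) = 12.2700

Derivation:
dt = T/N = 0.750000; dx = sigma*sqrt(3*dt) = 0.495000
u = exp(dx) = 1.640498; d = 1/u = 0.609571
p_u = 0.126174, p_m = 0.666667, p_d = 0.207159
Discount per step: exp(-r*dt) = 0.971174
Stock lattice S(k, j) with j the centered position index:
  k=0: S(0,+0) = 113.1000
  k=1: S(1,-1) = 68.9425; S(1,+0) = 113.1000; S(1,+1) = 185.5404
  k=2: S(2,-2) = 42.0253; S(2,-1) = 68.9425; S(2,+0) = 113.1000; S(2,+1) = 185.5404; S(2,+2) = 304.3786
Terminal payoffs V(N, j) = max(S_T - K, 0):
  V(2,-2) = 0.000000; V(2,-1) = 0.000000; V(2,+0) = 0.000000; V(2,+1) = 60.370351; V(2,+2) = 179.208619
Backward induction: V(k, j) = exp(-r*dt) * [p_u * V(k+1, j+1) + p_m * V(k+1, j) + p_d * V(k+1, j-1)]
  V(1,-1) = exp(-r*dt) * [p_u*0.000000 + p_m*0.000000 + p_d*0.000000] = 0.000000
  V(1,+0) = exp(-r*dt) * [p_u*60.370351 + p_m*0.000000 + p_d*0.000000] = 7.397608
  V(1,+1) = exp(-r*dt) * [p_u*179.208619 + p_m*60.370351 + p_d*0.000000] = 61.046433
  V(0,+0) = exp(-r*dt) * [p_u*61.046433 + p_m*7.397608 + p_d*0.000000] = 12.270027


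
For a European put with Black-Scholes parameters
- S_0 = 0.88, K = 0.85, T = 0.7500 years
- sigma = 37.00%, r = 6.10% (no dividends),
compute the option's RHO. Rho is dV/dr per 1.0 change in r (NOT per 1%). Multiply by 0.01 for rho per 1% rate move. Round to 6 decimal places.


d1 = 0.4112389757; d2 = 0.0908095763
phi(d1) = 0.3665951106; exp(-qT) = 1.0000000000; exp(-rT) = 0.9552807525
N(-d2) = 0.4638219504
Rho = -K*T*exp(-rT)*N(-d2) = -0.8500 * 0.7500 * 0.9552807525 * 0.4638219504 = -0.282464

Answer: Rho = -0.282464


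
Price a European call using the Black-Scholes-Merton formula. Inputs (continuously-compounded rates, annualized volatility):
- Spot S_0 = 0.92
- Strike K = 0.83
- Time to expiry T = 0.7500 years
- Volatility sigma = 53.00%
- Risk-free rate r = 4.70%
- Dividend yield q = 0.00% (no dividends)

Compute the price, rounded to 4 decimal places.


Answer: Price = 0.2225

Derivation:
d1 = (ln(S/K) + (r - q + 0.5*sigma^2) * T) / (sigma * sqrt(T)) = 0.53058592
d2 = d1 - sigma * sqrt(T) = 0.07159246
exp(-rT) = 0.96536405; exp(-qT) = 1.00000000
C = S_0 * exp(-qT) * N(d1) - K * exp(-rT) * N(d2)
N(d1) = 0.70214712; N(d2) = 0.52853688
C = 0.9200 * 1.00000000 * 0.70214712 - 0.8300 * 0.96536405 * 0.52853688 = 0.2225


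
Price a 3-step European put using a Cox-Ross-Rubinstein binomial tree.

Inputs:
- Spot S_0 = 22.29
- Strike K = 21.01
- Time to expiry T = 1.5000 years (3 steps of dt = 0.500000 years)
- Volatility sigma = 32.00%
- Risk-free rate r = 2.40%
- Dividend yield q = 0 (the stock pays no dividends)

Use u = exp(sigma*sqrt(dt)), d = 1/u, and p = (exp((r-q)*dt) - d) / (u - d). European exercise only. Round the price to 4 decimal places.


Answer: Price = V(0,0) = 2.6279

Derivation:
dt = T/N = 0.500000
u = exp(sigma*sqrt(dt)) = 1.253919; d = 1/u = 0.797499
p = (exp((r-q)*dt) - d) / (u - d) = 0.470122
Discount per step: exp(-r*dt) = 0.988072
Stock lattice S(k, i) with i counting down-moves:
  k=0: S(0,0) = 22.2900
  k=1: S(1,0) = 27.9499; S(1,1) = 17.7763
  k=2: S(2,0) = 35.0469; S(2,1) = 22.2900; S(2,2) = 14.1766
  k=3: S(3,0) = 43.9460; S(3,1) = 27.9499; S(3,2) = 17.7763; S(3,3) = 11.3058
Terminal payoffs V(N, i) = max(K - S_T, 0):
  V(3,0) = 0.000000; V(3,1) = 0.000000; V(3,2) = 3.233738; V(3,3) = 9.704203
Backward induction: V(k, i) = exp(-r*dt) * [p * V(k+1, i) + (1-p) * V(k+1, i+1)].
  V(2,0) = exp(-r*dt) * [p*0.000000 + (1-p)*0.000000] = 0.000000
  V(2,1) = exp(-r*dt) * [p*0.000000 + (1-p)*3.233738] = 1.693049
  V(2,2) = exp(-r*dt) * [p*3.233738 + (1-p)*9.704203] = 6.582828
  V(1,0) = exp(-r*dt) * [p*0.000000 + (1-p)*1.693049] = 0.886409
  V(1,1) = exp(-r*dt) * [p*1.693049 + (1-p)*6.582828] = 4.232936
  V(0,0) = exp(-r*dt) * [p*0.886409 + (1-p)*4.232936] = 2.627937


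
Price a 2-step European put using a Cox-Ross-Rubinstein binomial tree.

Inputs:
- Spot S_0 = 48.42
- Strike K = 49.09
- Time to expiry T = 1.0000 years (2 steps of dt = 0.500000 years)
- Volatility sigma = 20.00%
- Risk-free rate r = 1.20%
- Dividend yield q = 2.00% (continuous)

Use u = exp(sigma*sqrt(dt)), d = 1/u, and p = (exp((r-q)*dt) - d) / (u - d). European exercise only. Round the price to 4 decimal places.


dt = T/N = 0.500000
u = exp(sigma*sqrt(dt)) = 1.151910; d = 1/u = 0.868123
p = (exp((r-q)*dt) - d) / (u - d) = 0.450637
Discount per step: exp(-r*dt) = 0.994018
Stock lattice S(k, i) with i counting down-moves:
  k=0: S(0,0) = 48.4200
  k=1: S(1,0) = 55.7755; S(1,1) = 42.0345
  k=2: S(2,0) = 64.2483; S(2,1) = 48.4200; S(2,2) = 36.4912
Terminal payoffs V(N, i) = max(K - S_T, 0):
  V(2,0) = 0.000000; V(2,1) = 0.670000; V(2,2) = 12.598833
Backward induction: V(k, i) = exp(-r*dt) * [p * V(k+1, i) + (1-p) * V(k+1, i+1)].
  V(1,0) = exp(-r*dt) * [p*0.000000 + (1-p)*0.670000] = 0.365872
  V(1,1) = exp(-r*dt) * [p*0.670000 + (1-p)*12.598833] = 7.180055
  V(0,0) = exp(-r*dt) * [p*0.365872 + (1-p)*7.180055] = 4.084753

Answer: Price = V(0,0) = 4.0848


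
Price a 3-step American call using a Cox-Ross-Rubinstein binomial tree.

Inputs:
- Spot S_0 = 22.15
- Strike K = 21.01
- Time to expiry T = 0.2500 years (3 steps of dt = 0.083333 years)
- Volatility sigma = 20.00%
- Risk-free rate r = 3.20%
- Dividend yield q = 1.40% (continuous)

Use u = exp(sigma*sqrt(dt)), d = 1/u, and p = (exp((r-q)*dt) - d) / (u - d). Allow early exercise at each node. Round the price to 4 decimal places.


Answer: Price = V(0,0) = 1.5663

Derivation:
dt = T/N = 0.083333
u = exp(sigma*sqrt(dt)) = 1.059434; d = 1/u = 0.943900
p = (exp((r-q)*dt) - d) / (u - d) = 0.498563
Discount per step: exp(-r*dt) = 0.997337
Stock lattice S(k, i) with i counting down-moves:
  k=0: S(0,0) = 22.1500
  k=1: S(1,0) = 23.4665; S(1,1) = 20.9074
  k=2: S(2,0) = 24.8612; S(2,1) = 22.1500; S(2,2) = 19.7345
  k=3: S(3,0) = 26.3388; S(3,1) = 23.4665; S(3,2) = 20.9074; S(3,3) = 18.6274
Terminal payoffs V(N, i) = max(S_T - K, 0):
  V(3,0) = 5.328785; V(3,1) = 2.456468; V(3,2) = 0.000000; V(3,3) = 0.000000
Backward induction: V(k, i) = exp(-r*dt) * [p * V(k+1, i) + (1-p) * V(k+1, i+1)]; then take max(V_cont, immediate exercise) for American.
  V(2,0) = exp(-r*dt) * [p*5.328785 + (1-p)*2.456468] = 3.878144; exercise = 3.851180; V(2,0) = max -> 3.878144
  V(2,1) = exp(-r*dt) * [p*2.456468 + (1-p)*0.000000] = 1.221443; exercise = 1.140000; V(2,1) = max -> 1.221443
  V(2,2) = exp(-r*dt) * [p*0.000000 + (1-p)*0.000000] = 0.000000; exercise = 0.000000; V(2,2) = max -> 0.000000
  V(1,0) = exp(-r*dt) * [p*3.878144 + (1-p)*1.221443] = 2.539196; exercise = 2.456468; V(1,0) = max -> 2.539196
  V(1,1) = exp(-r*dt) * [p*1.221443 + (1-p)*0.000000] = 0.607345; exercise = 0.000000; V(1,1) = max -> 0.607345
  V(0,0) = exp(-r*dt) * [p*2.539196 + (1-p)*0.607345] = 1.566312; exercise = 1.140000; V(0,0) = max -> 1.566312


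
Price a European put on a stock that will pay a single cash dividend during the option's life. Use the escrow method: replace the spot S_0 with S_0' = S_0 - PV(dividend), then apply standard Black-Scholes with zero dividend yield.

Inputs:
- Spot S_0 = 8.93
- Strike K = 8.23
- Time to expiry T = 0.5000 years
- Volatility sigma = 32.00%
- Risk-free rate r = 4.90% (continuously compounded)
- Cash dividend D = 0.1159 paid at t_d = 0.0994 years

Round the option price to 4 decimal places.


Answer: Price = 0.4298

Derivation:
PV(D) = D * exp(-r * t_d) = 0.1159 * 0.99514124 = 0.11533687
S_0' = S_0 - PV(D) = 8.9300 - 0.11533687 = 8.81466313
d1 = (ln(S_0'/K) + (r + sigma^2/2)*T) / (sigma*sqrt(T)) = 0.52472001
d2 = d1 - sigma*sqrt(T) = 0.29844584
exp(-rT) = 0.97579769
N(-d1) = 0.29988892; N(-d2) = 0.38268145
P = K * exp(-rT) * N(-d2) - S_0' * N(-d1) = 8.2300 * 0.97579769 * 0.38268145 - 8.81466313 * 0.29988892 = 0.4298


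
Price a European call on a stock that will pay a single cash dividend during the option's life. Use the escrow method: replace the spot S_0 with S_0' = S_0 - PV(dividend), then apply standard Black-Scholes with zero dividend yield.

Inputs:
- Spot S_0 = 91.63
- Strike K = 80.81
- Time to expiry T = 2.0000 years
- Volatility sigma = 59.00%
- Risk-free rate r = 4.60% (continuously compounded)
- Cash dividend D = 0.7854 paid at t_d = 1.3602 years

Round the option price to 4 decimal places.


PV(D) = D * exp(-r * t_d) = 0.7854 * 0.93934806 = 0.73776396
S_0' = S_0 - PV(D) = 91.6300 - 0.73776396 = 90.89223604
d1 = (ln(S_0'/K) + (r + sigma^2/2)*T) / (sigma*sqrt(T)) = 0.66836436
d2 = d1 - sigma*sqrt(T) = -0.16602164
exp(-rT) = 0.91210515
N(d1) = 0.74804948; N(d2) = 0.43406996
C = S_0' * N(d1) - K * exp(-rT) * N(d2) = 90.89223604 * 0.74804948 - 80.8100 * 0.91210515 * 0.43406996 = 35.9978

Answer: Price = 35.9978


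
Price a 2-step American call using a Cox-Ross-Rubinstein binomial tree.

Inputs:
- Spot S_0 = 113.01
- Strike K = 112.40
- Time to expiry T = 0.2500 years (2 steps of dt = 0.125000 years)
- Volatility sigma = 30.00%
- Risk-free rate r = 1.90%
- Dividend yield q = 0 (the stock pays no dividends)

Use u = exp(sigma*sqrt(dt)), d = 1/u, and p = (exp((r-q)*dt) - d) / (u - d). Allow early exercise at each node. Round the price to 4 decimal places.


dt = T/N = 0.125000
u = exp(sigma*sqrt(dt)) = 1.111895; d = 1/u = 0.899365
p = (exp((r-q)*dt) - d) / (u - d) = 0.484697
Discount per step: exp(-r*dt) = 0.997628
Stock lattice S(k, i) with i counting down-moves:
  k=0: S(0,0) = 113.0100
  k=1: S(1,0) = 125.6553; S(1,1) = 101.6373
  k=2: S(2,0) = 139.7155; S(2,1) = 113.0100; S(2,2) = 91.4090
Terminal payoffs V(N, i) = max(S_T - K, 0):
  V(2,0) = 27.315519; V(2,1) = 0.610000; V(2,2) = 0.000000
Backward induction: V(k, i) = exp(-r*dt) * [p * V(k+1, i) + (1-p) * V(k+1, i+1)]; then take max(V_cont, immediate exercise) for American.
  V(1,0) = exp(-r*dt) * [p*27.315519 + (1-p)*0.610000] = 13.521919; exercise = 13.255285; V(1,0) = max -> 13.521919
  V(1,1) = exp(-r*dt) * [p*0.610000 + (1-p)*0.000000] = 0.294963; exercise = 0.000000; V(1,1) = max -> 0.294963
  V(0,0) = exp(-r*dt) * [p*13.521919 + (1-p)*0.294963] = 6.690114; exercise = 0.610000; V(0,0) = max -> 6.690114

Answer: Price = V(0,0) = 6.6901


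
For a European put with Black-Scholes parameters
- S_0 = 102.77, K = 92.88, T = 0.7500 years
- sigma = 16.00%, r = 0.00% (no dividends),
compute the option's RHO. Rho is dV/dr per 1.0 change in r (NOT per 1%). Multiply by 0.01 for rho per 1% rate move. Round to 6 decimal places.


Answer: Rho = -17.715886

Derivation:
d1 = 0.7995229107; d2 = 0.6609588461
phi(d1) = 0.2898021079; exp(-qT) = 1.0000000000; exp(-rT) = 1.0000000000
N(-d2) = 0.2543193531
Rho = -K*T*exp(-rT)*N(-d2) = -92.8800 * 0.7500 * 1.0000000000 * 0.2543193531 = -17.715886


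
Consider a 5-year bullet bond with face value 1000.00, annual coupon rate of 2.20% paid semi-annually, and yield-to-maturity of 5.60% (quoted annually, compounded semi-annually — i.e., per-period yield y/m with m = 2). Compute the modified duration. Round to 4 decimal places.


Answer: Modified duration = 4.6084

Derivation:
Coupon per period c = face * coupon_rate / m = 11.000000
Periods per year m = 2; per-period yield y/m = 0.028000
Number of cashflows N = 10
Cashflows (t years, CF_t, discount factor 1/(1+y/m)^(m*t), PV):
  t = 0.5000: CF_t = 11.000000, DF = 0.972763, PV = 10.700389
  t = 1.0000: CF_t = 11.000000, DF = 0.946267, PV = 10.408939
  t = 1.5000: CF_t = 11.000000, DF = 0.920493, PV = 10.125427
  t = 2.0000: CF_t = 11.000000, DF = 0.895422, PV = 9.849637
  t = 2.5000: CF_t = 11.000000, DF = 0.871033, PV = 9.581359
  t = 3.0000: CF_t = 11.000000, DF = 0.847308, PV = 9.320388
  t = 3.5000: CF_t = 11.000000, DF = 0.824230, PV = 9.066525
  t = 4.0000: CF_t = 11.000000, DF = 0.801780, PV = 8.819577
  t = 4.5000: CF_t = 11.000000, DF = 0.779941, PV = 8.579355
  t = 5.0000: CF_t = 1011.000000, DF = 0.758698, PV = 767.043526
Price P = sum_t PV_t = 853.495123
First compute Macaulay numerator sum_t t * PV_t:
  t * PV_t at t = 0.5000: 5.350195
  t * PV_t at t = 1.0000: 10.408939
  t * PV_t at t = 1.5000: 15.188140
  t * PV_t at t = 2.0000: 19.699274
  t * PV_t at t = 2.5000: 23.953397
  t * PV_t at t = 3.0000: 27.961164
  t * PV_t at t = 3.5000: 31.732839
  t * PV_t at t = 4.0000: 35.278309
  t * PV_t at t = 4.5000: 38.607099
  t * PV_t at t = 5.0000: 3835.217632
Macaulay duration D = 4043.396988 / 853.495123 = 4.737458
Modified duration = D / (1 + y/m) = 4.737458 / (1 + 0.028000) = 4.608422


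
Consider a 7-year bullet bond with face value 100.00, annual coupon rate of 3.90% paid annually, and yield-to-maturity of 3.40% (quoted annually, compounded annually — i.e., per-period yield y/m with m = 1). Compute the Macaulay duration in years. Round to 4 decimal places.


Coupon per period c = face * coupon_rate / m = 3.900000
Periods per year m = 1; per-period yield y/m = 0.034000
Number of cashflows N = 7
Cashflows (t years, CF_t, discount factor 1/(1+y/m)^(m*t), PV):
  t = 1.0000: CF_t = 3.900000, DF = 0.967118, PV = 3.771760
  t = 2.0000: CF_t = 3.900000, DF = 0.935317, PV = 3.647737
  t = 3.0000: CF_t = 3.900000, DF = 0.904562, PV = 3.527792
  t = 4.0000: CF_t = 3.900000, DF = 0.874818, PV = 3.411791
  t = 5.0000: CF_t = 3.900000, DF = 0.846052, PV = 3.299605
  t = 6.0000: CF_t = 3.900000, DF = 0.818233, PV = 3.191107
  t = 7.0000: CF_t = 103.900000, DF = 0.791327, PV = 82.218922
Price P = sum_t PV_t = 103.068714
Macaulay numerator sum_t t * PV_t:
  t * PV_t at t = 1.0000: 3.771760
  t * PV_t at t = 2.0000: 7.295474
  t * PV_t at t = 3.0000: 10.583376
  t * PV_t at t = 4.0000: 13.647165
  t * PV_t at t = 5.0000: 16.498023
  t * PV_t at t = 6.0000: 19.146642
  t * PV_t at t = 7.0000: 575.532451
Macaulay duration D = (sum_t t * PV_t) / P = 646.474893 / 103.068714 = 6.272271

Answer: Macaulay duration = 6.2723 years


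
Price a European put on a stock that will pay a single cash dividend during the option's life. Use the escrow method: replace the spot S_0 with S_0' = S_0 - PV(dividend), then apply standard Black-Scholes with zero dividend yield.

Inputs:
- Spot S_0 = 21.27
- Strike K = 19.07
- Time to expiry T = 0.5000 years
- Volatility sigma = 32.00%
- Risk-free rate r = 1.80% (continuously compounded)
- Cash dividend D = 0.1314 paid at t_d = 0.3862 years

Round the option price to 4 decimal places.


Answer: Price = 0.8985

Derivation:
PV(D) = D * exp(-r * t_d) = 0.1314 * 0.99307251 = 0.13048973
S_0' = S_0 - PV(D) = 21.2700 - 0.13048973 = 21.13951027
d1 = (ln(S_0'/K) + (r + sigma^2/2)*T) / (sigma*sqrt(T)) = 0.60823290
d2 = d1 - sigma*sqrt(T) = 0.38195873
exp(-rT) = 0.99104038
N(-d1) = 0.27151651; N(-d2) = 0.35124599
P = K * exp(-rT) * N(-d2) - S_0' * N(-d1) = 19.0700 * 0.99104038 * 0.35124599 - 21.13951027 * 0.27151651 = 0.8985


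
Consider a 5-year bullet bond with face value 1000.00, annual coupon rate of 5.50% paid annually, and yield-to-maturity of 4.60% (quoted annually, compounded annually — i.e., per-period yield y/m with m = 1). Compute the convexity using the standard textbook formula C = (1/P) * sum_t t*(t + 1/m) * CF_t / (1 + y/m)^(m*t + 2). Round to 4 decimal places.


Answer: Convexity = 23.8992

Derivation:
Coupon per period c = face * coupon_rate / m = 55.000000
Periods per year m = 1; per-period yield y/m = 0.046000
Number of cashflows N = 5
Cashflows (t years, CF_t, discount factor 1/(1+y/m)^(m*t), PV):
  t = 1.0000: CF_t = 55.000000, DF = 0.956023, PV = 52.581262
  t = 2.0000: CF_t = 55.000000, DF = 0.913980, PV = 50.268893
  t = 3.0000: CF_t = 55.000000, DF = 0.873786, PV = 48.058215
  t = 4.0000: CF_t = 55.000000, DF = 0.835359, PV = 45.944756
  t = 5.0000: CF_t = 1055.000000, DF = 0.798623, PV = 842.546807
Price P = sum_t PV_t = 1039.399933
Convexity numerator sum_t t*(t + 1/m) * CF_t / (1+y/m)^(m*t + 2):
  t = 1.0000: term = 96.116430
  t = 2.0000: term = 275.668537
  t = 3.0000: term = 527.090893
  t = 4.0000: term = 839.851646
  t = 5.0000: term = 23102.124641
Convexity = (1/P) * sum = 24840.852148 / 1039.399933 = 23.899224


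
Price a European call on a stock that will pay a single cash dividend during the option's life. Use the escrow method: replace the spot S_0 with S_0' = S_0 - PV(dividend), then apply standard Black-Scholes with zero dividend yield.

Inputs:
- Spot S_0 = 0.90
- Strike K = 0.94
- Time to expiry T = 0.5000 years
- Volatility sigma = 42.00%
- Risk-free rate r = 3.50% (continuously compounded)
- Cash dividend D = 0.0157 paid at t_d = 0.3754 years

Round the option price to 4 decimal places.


PV(D) = D * exp(-r * t_d) = 0.0157 * 0.98694694 = 0.01549507
S_0' = S_0 - PV(D) = 0.9000 - 0.01549507 = 0.88450493
d1 = (ln(S_0'/K) + (r + sigma^2/2)*T) / (sigma*sqrt(T)) = 0.00251937
d2 = d1 - sigma*sqrt(T) = -0.29446548
exp(-rT) = 0.98265224
N(d1) = 0.50100508; N(d2) = 0.38420112
C = S_0' * N(d1) - K * exp(-rT) * N(d2) = 0.88450493 * 0.50100508 - 0.9400 * 0.98265224 * 0.38420112 = 0.0883

Answer: Price = 0.0883


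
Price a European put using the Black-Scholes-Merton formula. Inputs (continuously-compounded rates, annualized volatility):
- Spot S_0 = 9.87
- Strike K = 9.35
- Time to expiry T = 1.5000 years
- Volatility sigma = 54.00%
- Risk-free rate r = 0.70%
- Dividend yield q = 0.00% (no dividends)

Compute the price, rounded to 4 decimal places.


Answer: Price = 2.1800

Derivation:
d1 = (ln(S/K) + (r - q + 0.5*sigma^2) * T) / (sigma * sqrt(T)) = 0.42839385
d2 = d1 - sigma * sqrt(T) = -0.23296838
exp(-rT) = 0.98955493; exp(-qT) = 1.00000000
P = K * exp(-rT) * N(-d2) - S_0 * exp(-qT) * N(-d1)
N(-d1) = 0.33418220; N(-d2) = 0.59210702
P = 9.3500 * 0.98955493 * 0.59210702 - 9.8700 * 1.00000000 * 0.33418220 = 2.1800


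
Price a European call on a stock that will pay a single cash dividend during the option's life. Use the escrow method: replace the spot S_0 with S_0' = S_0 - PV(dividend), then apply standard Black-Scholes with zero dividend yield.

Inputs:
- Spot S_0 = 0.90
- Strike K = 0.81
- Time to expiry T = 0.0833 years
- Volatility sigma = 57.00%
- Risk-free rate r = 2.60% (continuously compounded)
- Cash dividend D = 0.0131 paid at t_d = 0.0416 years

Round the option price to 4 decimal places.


Answer: Price = 0.1035

Derivation:
PV(D) = D * exp(-r * t_d) = 0.0131 * 0.99891898 = 0.01308584
S_0' = S_0 - PV(D) = 0.9000 - 0.01308584 = 0.88691416
d1 = (ln(S_0'/K) + (r + sigma^2/2)*T) / (sigma*sqrt(T)) = 0.64683364
d2 = d1 - sigma*sqrt(T) = 0.48232173
exp(-rT) = 0.99783654
N(d1) = 0.74113019; N(d2) = 0.68521129
C = S_0' * N(d1) - K * exp(-rT) * N(d2) = 0.88691416 * 0.74113019 - 0.8100 * 0.99783654 * 0.68521129 = 0.1035


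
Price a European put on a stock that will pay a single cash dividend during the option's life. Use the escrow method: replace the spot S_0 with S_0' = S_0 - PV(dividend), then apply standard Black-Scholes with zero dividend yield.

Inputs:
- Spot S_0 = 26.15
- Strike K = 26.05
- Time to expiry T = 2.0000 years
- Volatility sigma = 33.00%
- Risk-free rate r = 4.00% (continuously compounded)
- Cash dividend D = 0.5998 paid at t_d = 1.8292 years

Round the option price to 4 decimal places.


Answer: Price = 3.8467

Derivation:
PV(D) = D * exp(-r * t_d) = 0.5998 * 0.92944467 = 0.55748091
S_0' = S_0 - PV(D) = 26.1500 - 0.55748091 = 25.59251909
d1 = (ln(S_0'/K) + (r + sigma^2/2)*T) / (sigma*sqrt(T)) = 0.36680054
d2 = d1 - sigma*sqrt(T) = -0.09988994
exp(-rT) = 0.92311635
N(-d1) = 0.35688390; N(-d2) = 0.53978415
P = K * exp(-rT) * N(-d2) - S_0' * N(-d1) = 26.0500 * 0.92311635 * 0.53978415 - 25.59251909 * 0.35688390 = 3.8467


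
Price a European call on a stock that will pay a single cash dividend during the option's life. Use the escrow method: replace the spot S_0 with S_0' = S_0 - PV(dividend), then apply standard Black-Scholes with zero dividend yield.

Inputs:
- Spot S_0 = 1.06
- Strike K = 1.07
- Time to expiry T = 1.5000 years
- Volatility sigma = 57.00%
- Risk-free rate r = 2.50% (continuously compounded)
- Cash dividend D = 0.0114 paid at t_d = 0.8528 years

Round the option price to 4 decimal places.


Answer: Price = 0.2930

Derivation:
PV(D) = D * exp(-r * t_d) = 0.0114 * 0.97890566 = 0.01115952
S_0' = S_0 - PV(D) = 1.0600 - 0.01115952 = 1.04884048
d1 = (ln(S_0'/K) + (r + sigma^2/2)*T) / (sigma*sqrt(T)) = 0.37415826
d2 = d1 - sigma*sqrt(T) = -0.32394631
exp(-rT) = 0.96319442
N(d1) = 0.64585671; N(d2) = 0.37298934
C = S_0' * N(d1) - K * exp(-rT) * N(d2) = 1.04884048 * 0.64585671 - 1.0700 * 0.96319442 * 0.37298934 = 0.2930


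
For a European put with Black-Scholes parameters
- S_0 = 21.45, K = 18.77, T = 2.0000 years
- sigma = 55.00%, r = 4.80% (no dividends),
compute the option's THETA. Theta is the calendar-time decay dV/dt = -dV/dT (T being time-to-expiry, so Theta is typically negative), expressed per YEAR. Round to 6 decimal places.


d1 = 0.6839198432; d2 = -0.0938976161
phi(d1) = 0.3157477293; exp(-qT) = 1.0000000000; exp(-rT) = 0.9084640161
Theta = -S*exp(-qT)*phi(d1)*sigma/(2*sqrt(T)) + r*K*exp(-rT)*N(-d2) - q*S*exp(-qT)*N(-d1)
N(-d1) = 0.2470128915; N(-d2) = 0.5374047562; sqrt(T) = 1.4142135624
Term 1 = -21.4500 * 1.0000000000 * 0.3157477293 * 0.5500 / (2 * 1.4142135624) = -1.3169983429
Term 2 = 0.0480 * 18.7700 * 0.9084640161 * 0.5374047562 = 0.4398602791
Term 3 = 0 (no dividend yield, q = 0)
Theta = -1.3169983429 + (0.4398602791) + (0.0000000000) = -0.877138

Answer: Theta = -0.877138


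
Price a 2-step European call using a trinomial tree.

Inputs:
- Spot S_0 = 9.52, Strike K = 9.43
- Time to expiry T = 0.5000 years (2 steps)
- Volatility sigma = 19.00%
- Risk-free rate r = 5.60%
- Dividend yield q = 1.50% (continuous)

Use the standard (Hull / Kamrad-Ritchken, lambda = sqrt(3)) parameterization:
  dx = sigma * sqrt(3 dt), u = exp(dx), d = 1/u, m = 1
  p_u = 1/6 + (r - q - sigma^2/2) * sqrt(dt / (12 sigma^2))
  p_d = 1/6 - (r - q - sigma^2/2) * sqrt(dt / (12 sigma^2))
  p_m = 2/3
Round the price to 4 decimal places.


Answer: Price = V(0,0) = 0.5968

Derivation:
dt = T/N = 0.250000; dx = sigma*sqrt(3*dt) = 0.164545
u = exp(dx) = 1.178856; d = 1/u = 0.848280
p_u = 0.184101, p_m = 0.666667, p_d = 0.149232
Discount per step: exp(-r*dt) = 0.986098
Stock lattice S(k, j) with j the centered position index:
  k=0: S(0,+0) = 9.5200
  k=1: S(1,-1) = 8.0756; S(1,+0) = 9.5200; S(1,+1) = 11.2227
  k=2: S(2,-2) = 6.8504; S(2,-1) = 8.0756; S(2,+0) = 9.5200; S(2,+1) = 11.2227; S(2,+2) = 13.2300
Terminal payoffs V(N, j) = max(S_T - K, 0):
  V(2,-2) = 0.000000; V(2,-1) = 0.000000; V(2,+0) = 0.090000; V(2,+1) = 1.792713; V(2,+2) = 3.799967
Backward induction: V(k, j) = exp(-r*dt) * [p_u * V(k+1, j+1) + p_m * V(k+1, j) + p_d * V(k+1, j-1)]
  V(1,-1) = exp(-r*dt) * [p_u*0.090000 + p_m*0.000000 + p_d*0.000000] = 0.016339
  V(1,+0) = exp(-r*dt) * [p_u*1.792713 + p_m*0.090000 + p_d*0.000000] = 0.384618
  V(1,+1) = exp(-r*dt) * [p_u*3.799967 + p_m*1.792713 + p_d*0.090000] = 1.881623
  V(0,+0) = exp(-r*dt) * [p_u*1.881623 + p_m*0.384618 + p_d*0.016339] = 0.596845


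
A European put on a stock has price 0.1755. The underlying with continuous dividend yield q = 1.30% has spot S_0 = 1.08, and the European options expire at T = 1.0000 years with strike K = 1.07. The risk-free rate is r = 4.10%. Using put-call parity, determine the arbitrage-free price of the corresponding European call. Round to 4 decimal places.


Answer: Call price = 0.2145

Derivation:
Put-call parity: C - P = S_0 * exp(-qT) - K * exp(-rT).
S_0 * exp(-qT) = 1.0800 * 0.98708414 = 1.06605087
K * exp(-rT) = 1.0700 * 0.95982913 = 1.02701717
C = P + S*exp(-qT) - K*exp(-rT)
C = 0.1755 + 1.06605087 - 1.02701717 = 0.2145


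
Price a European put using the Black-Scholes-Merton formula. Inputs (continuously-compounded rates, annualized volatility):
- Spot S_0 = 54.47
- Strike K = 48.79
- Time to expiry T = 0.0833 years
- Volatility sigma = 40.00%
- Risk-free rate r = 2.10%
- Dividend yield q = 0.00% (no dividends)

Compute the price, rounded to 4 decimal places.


Answer: Price = 0.5248

Derivation:
d1 = (ln(S/K) + (r - q + 0.5*sigma^2) * T) / (sigma * sqrt(T)) = 1.02677472
d2 = d1 - sigma * sqrt(T) = 0.91132776
exp(-rT) = 0.99825223; exp(-qT) = 1.00000000
P = K * exp(-rT) * N(-d2) - S_0 * exp(-qT) * N(-d1)
N(-d1) = 0.15226328; N(-d2) = 0.18106135
P = 48.7900 * 0.99825223 * 0.18106135 - 54.4700 * 1.00000000 * 0.15226328 = 0.5248


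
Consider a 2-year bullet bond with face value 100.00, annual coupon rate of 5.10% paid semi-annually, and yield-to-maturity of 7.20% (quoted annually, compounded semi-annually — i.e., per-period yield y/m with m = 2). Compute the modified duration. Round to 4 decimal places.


Coupon per period c = face * coupon_rate / m = 2.550000
Periods per year m = 2; per-period yield y/m = 0.036000
Number of cashflows N = 4
Cashflows (t years, CF_t, discount factor 1/(1+y/m)^(m*t), PV):
  t = 0.5000: CF_t = 2.550000, DF = 0.965251, PV = 2.461390
  t = 1.0000: CF_t = 2.550000, DF = 0.931709, PV = 2.375859
  t = 1.5000: CF_t = 2.550000, DF = 0.899333, PV = 2.293300
  t = 2.0000: CF_t = 102.550000, DF = 0.868082, PV = 89.021856
Price P = sum_t PV_t = 96.152405
First compute Macaulay numerator sum_t t * PV_t:
  t * PV_t at t = 0.5000: 1.230695
  t * PV_t at t = 1.0000: 2.375859
  t * PV_t at t = 1.5000: 3.439950
  t * PV_t at t = 2.0000: 178.043711
Macaulay duration D = 185.090216 / 96.152405 = 1.924967
Modified duration = D / (1 + y/m) = 1.924967 / (1 + 0.036000) = 1.858076

Answer: Modified duration = 1.8581


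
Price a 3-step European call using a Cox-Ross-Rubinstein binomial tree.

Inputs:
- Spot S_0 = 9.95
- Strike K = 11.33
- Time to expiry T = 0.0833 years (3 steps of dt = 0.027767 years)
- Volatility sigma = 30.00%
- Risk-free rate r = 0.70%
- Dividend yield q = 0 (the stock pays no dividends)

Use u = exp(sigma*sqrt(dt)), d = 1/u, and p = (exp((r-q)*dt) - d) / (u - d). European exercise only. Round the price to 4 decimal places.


Answer: Price = V(0,0) = 0.0269

Derivation:
dt = T/N = 0.027767
u = exp(sigma*sqrt(dt)) = 1.051261; d = 1/u = 0.951239
p = (exp((r-q)*dt) - d) / (u - d) = 0.489449
Discount per step: exp(-r*dt) = 0.999806
Stock lattice S(k, i) with i counting down-moves:
  k=0: S(0,0) = 9.9500
  k=1: S(1,0) = 10.4600; S(1,1) = 9.4648
  k=2: S(2,0) = 10.9962; S(2,1) = 9.9500; S(2,2) = 9.0033
  k=3: S(3,0) = 11.5599; S(3,1) = 10.4600; S(3,2) = 9.4648; S(3,3) = 8.5643
Terminal payoffs V(N, i) = max(S_T - K, 0):
  V(3,0) = 0.229904; V(3,1) = 0.000000; V(3,2) = 0.000000; V(3,3) = 0.000000
Backward induction: V(k, i) = exp(-r*dt) * [p * V(k+1, i) + (1-p) * V(k+1, i+1)].
  V(2,0) = exp(-r*dt) * [p*0.229904 + (1-p)*0.000000] = 0.112504
  V(2,1) = exp(-r*dt) * [p*0.000000 + (1-p)*0.000000] = 0.000000
  V(2,2) = exp(-r*dt) * [p*0.000000 + (1-p)*0.000000] = 0.000000
  V(1,0) = exp(-r*dt) * [p*0.112504 + (1-p)*0.000000] = 0.055054
  V(1,1) = exp(-r*dt) * [p*0.000000 + (1-p)*0.000000] = 0.000000
  V(0,0) = exp(-r*dt) * [p*0.055054 + (1-p)*0.000000] = 0.026941


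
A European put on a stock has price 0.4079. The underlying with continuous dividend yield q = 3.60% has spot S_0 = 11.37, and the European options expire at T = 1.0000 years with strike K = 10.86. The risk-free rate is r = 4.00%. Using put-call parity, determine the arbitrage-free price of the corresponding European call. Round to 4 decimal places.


Answer: Call price = 0.9417

Derivation:
Put-call parity: C - P = S_0 * exp(-qT) - K * exp(-rT).
S_0 * exp(-qT) = 11.3700 * 0.96464029 = 10.96796014
K * exp(-rT) = 10.8600 * 0.96078944 = 10.43417331
C = P + S*exp(-qT) - K*exp(-rT)
C = 0.4079 + 10.96796014 - 10.43417331 = 0.9417


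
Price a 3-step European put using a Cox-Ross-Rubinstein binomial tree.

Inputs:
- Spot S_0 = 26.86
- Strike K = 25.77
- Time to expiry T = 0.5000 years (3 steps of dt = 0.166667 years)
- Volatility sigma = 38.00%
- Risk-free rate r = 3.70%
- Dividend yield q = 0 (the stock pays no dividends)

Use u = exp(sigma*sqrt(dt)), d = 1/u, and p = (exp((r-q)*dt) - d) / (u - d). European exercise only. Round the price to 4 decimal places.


Answer: Price = V(0,0) = 2.2776

Derivation:
dt = T/N = 0.166667
u = exp(sigma*sqrt(dt)) = 1.167815; d = 1/u = 0.856300
p = (exp((r-q)*dt) - d) / (u - d) = 0.481151
Discount per step: exp(-r*dt) = 0.993852
Stock lattice S(k, i) with i counting down-moves:
  k=0: S(0,0) = 26.8600
  k=1: S(1,0) = 31.3675; S(1,1) = 23.0002
  k=2: S(2,0) = 36.6314; S(2,1) = 26.8600; S(2,2) = 19.6951
  k=3: S(3,0) = 42.7787; S(3,1) = 31.3675; S(3,2) = 23.0002; S(3,3) = 16.8649
Terminal payoffs V(N, i) = max(K - S_T, 0):
  V(3,0) = 0.000000; V(3,1) = 0.000000; V(3,2) = 2.769779; V(3,3) = 8.905090
Backward induction: V(k, i) = exp(-r*dt) * [p * V(k+1, i) + (1-p) * V(k+1, i+1)].
  V(2,0) = exp(-r*dt) * [p*0.000000 + (1-p)*0.000000] = 0.000000
  V(2,1) = exp(-r*dt) * [p*0.000000 + (1-p)*2.769779] = 1.428262
  V(2,2) = exp(-r*dt) * [p*2.769779 + (1-p)*8.905090] = 5.916482
  V(1,0) = exp(-r*dt) * [p*0.000000 + (1-p)*1.428262] = 0.736497
  V(1,1) = exp(-r*dt) * [p*1.428262 + (1-p)*5.916482] = 3.733874
  V(0,0) = exp(-r*dt) * [p*0.736497 + (1-p)*3.733874] = 2.277595


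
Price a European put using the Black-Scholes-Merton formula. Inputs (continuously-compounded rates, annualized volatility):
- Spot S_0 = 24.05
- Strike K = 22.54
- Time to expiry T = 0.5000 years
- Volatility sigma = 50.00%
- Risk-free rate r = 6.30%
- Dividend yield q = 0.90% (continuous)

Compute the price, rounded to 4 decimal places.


Answer: Price = 2.2681

Derivation:
d1 = (ln(S/K) + (r - q + 0.5*sigma^2) * T) / (sigma * sqrt(T)) = 0.43654931
d2 = d1 - sigma * sqrt(T) = 0.08299592
exp(-rT) = 0.96899096; exp(-qT) = 0.99551011
P = K * exp(-rT) * N(-d2) - S_0 * exp(-qT) * N(-d1)
N(-d1) = 0.33121912; N(-d2) = 0.46692739
P = 22.5400 * 0.96899096 * 0.46692739 - 24.0500 * 0.99551011 * 0.33121912 = 2.2681


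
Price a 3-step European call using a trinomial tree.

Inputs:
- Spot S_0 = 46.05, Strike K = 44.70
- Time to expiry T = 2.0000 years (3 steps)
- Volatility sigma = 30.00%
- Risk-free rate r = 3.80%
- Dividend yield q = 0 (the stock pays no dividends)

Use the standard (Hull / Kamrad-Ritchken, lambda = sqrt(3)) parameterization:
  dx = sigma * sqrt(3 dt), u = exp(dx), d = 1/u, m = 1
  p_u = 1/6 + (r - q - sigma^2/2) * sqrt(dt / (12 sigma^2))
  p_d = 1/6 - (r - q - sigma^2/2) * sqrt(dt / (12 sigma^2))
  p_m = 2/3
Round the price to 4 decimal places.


Answer: Price = V(0,0) = 9.4368

Derivation:
dt = T/N = 0.666667; dx = sigma*sqrt(3*dt) = 0.424264
u = exp(dx) = 1.528465; d = 1/u = 0.654251
p_u = 0.161167, p_m = 0.666667, p_d = 0.172166
Discount per step: exp(-r*dt) = 0.974985
Stock lattice S(k, j) with j the centered position index:
  k=0: S(0,+0) = 46.0500
  k=1: S(1,-1) = 30.1283; S(1,+0) = 46.0500; S(1,+1) = 70.3858
  k=2: S(2,-2) = 19.7114; S(2,-1) = 30.1283; S(2,+0) = 46.0500; S(2,+1) = 70.3858; S(2,+2) = 107.5823
  k=3: S(3,-3) = 12.8962; S(3,-2) = 19.7114; S(3,-1) = 30.1283; S(3,+0) = 46.0500; S(3,+1) = 70.3858; S(3,+2) = 107.5823; S(3,+3) = 164.4358
Terminal payoffs V(N, j) = max(S_T - K, 0):
  V(3,-3) = 0.000000; V(3,-2) = 0.000000; V(3,-1) = 0.000000; V(3,+0) = 1.350000; V(3,+1) = 25.685821; V(3,+2) = 62.882275; V(3,+3) = 119.735759
Backward induction: V(k, j) = exp(-r*dt) * [p_u * V(k+1, j+1) + p_m * V(k+1, j) + p_d * V(k+1, j-1)]
  V(2,-2) = exp(-r*dt) * [p_u*0.000000 + p_m*0.000000 + p_d*0.000000] = 0.000000
  V(2,-1) = exp(-r*dt) * [p_u*1.350000 + p_m*0.000000 + p_d*0.000000] = 0.212133
  V(2,+0) = exp(-r*dt) * [p_u*25.685821 + p_m*1.350000 + p_d*0.000000] = 4.913636
  V(2,+1) = exp(-r*dt) * [p_u*62.882275 + p_m*25.685821 + p_d*1.350000] = 26.803162
  V(2,+2) = exp(-r*dt) * [p_u*119.735759 + p_m*62.882275 + p_d*25.685821] = 63.999174
  V(1,-1) = exp(-r*dt) * [p_u*4.913636 + p_m*0.212133 + p_d*0.000000] = 0.909990
  V(1,+0) = exp(-r*dt) * [p_u*26.803162 + p_m*4.913636 + p_d*0.212133] = 7.441146
  V(1,+1) = exp(-r*dt) * [p_u*63.999174 + p_m*26.803162 + p_d*4.913636] = 28.303118
  V(0,+0) = exp(-r*dt) * [p_u*28.303118 + p_m*7.441146 + p_d*0.909990] = 9.436840


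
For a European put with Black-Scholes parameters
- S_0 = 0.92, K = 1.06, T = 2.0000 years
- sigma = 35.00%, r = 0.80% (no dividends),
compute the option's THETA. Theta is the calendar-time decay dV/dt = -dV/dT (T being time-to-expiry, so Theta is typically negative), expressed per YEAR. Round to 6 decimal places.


d1 = -0.0063650057; d2 = -0.5013397525
phi(d1) = 0.3989341992; exp(-qT) = 1.0000000000; exp(-rT) = 0.9841273201
Theta = -S*exp(-qT)*phi(d1)*sigma/(2*sqrt(T)) + r*K*exp(-rT)*N(-d2) - q*S*exp(-qT)*N(-d1)
N(-d1) = 0.5025392527; N(-d2) = 0.6919339836; sqrt(T) = 1.4142135624
Term 1 = -0.9200 * 1.0000000000 * 0.3989341992 * 0.3500 / (2 * 1.4142135624) = -0.0454163415
Term 2 = 0.0080 * 1.0600 * 0.9841273201 * 0.6919339836 = 0.0057744656
Term 3 = 0 (no dividend yield, q = 0)
Theta = -0.0454163415 + (0.0057744656) + (0.0000000000) = -0.039642

Answer: Theta = -0.039642


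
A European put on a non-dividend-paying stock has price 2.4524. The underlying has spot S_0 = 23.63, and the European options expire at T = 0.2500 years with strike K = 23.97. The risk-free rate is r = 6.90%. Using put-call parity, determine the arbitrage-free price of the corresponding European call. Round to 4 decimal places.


Answer: Call price = 2.5223

Derivation:
Put-call parity: C - P = S_0 * exp(-qT) - K * exp(-rT).
S_0 * exp(-qT) = 23.6300 * 1.00000000 = 23.63000000
K * exp(-rT) = 23.9700 * 0.98289793 = 23.56006337
C = P + S*exp(-qT) - K*exp(-rT)
C = 2.4524 + 23.63000000 - 23.56006337 = 2.5223


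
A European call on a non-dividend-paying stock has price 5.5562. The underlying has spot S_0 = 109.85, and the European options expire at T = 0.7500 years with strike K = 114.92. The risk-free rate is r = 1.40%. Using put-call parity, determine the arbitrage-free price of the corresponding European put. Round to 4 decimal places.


Put-call parity: C - P = S_0 * exp(-qT) - K * exp(-rT).
S_0 * exp(-qT) = 109.8500 * 1.00000000 = 109.85000000
K * exp(-rT) = 114.9200 * 0.98955493 = 113.71965285
P = C - S*exp(-qT) + K*exp(-rT)
P = 5.5562 - 109.85000000 + 113.71965285 = 9.4259

Answer: Put price = 9.4259


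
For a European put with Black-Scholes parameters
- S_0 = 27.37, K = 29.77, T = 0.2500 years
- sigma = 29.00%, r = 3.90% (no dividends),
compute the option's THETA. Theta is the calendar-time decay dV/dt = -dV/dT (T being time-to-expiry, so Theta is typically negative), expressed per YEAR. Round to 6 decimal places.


Answer: Theta = -2.045808

Derivation:
d1 = -0.4399389791; d2 = -0.5849389791
phi(d1) = 0.3621446049; exp(-qT) = 1.0000000000; exp(-rT) = 0.9902973771
Theta = -S*exp(-qT)*phi(d1)*sigma/(2*sqrt(T)) + r*K*exp(-rT)*N(-d2) - q*S*exp(-qT)*N(-d1)
N(-d1) = 0.6700093483; N(-d2) = 0.7207056261; sqrt(T) = 0.5000000000
Term 1 = -27.3700 * 1.0000000000 * 0.3621446049 * 0.2900 / (2 * 0.5000000000) = -2.8744503725
Term 2 = 0.0390 * 29.7700 * 0.9902973771 * 0.7207056261 = 0.8286420781
Term 3 = 0 (no dividend yield, q = 0)
Theta = -2.8744503725 + (0.8286420781) + (0.0000000000) = -2.045808


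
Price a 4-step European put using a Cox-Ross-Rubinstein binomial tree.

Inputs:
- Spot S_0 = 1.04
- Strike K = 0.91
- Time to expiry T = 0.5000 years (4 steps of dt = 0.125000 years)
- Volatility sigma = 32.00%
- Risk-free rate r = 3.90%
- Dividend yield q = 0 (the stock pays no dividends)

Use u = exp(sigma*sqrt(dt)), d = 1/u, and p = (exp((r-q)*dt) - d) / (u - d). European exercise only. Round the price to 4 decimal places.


Answer: Price = V(0,0) = 0.0364

Derivation:
dt = T/N = 0.125000
u = exp(sigma*sqrt(dt)) = 1.119785; d = 1/u = 0.893028
p = (exp((r-q)*dt) - d) / (u - d) = 0.493297
Discount per step: exp(-r*dt) = 0.995137
Stock lattice S(k, i) with i counting down-moves:
  k=0: S(0,0) = 1.0400
  k=1: S(1,0) = 1.1646; S(1,1) = 0.9287
  k=2: S(2,0) = 1.3041; S(2,1) = 1.0400; S(2,2) = 0.8294
  k=3: S(3,0) = 1.4603; S(3,1) = 1.1646; S(3,2) = 0.9287; S(3,3) = 0.7407
  k=4: S(4,0) = 1.6352; S(4,1) = 1.3041; S(4,2) = 1.0400; S(4,3) = 0.8294; S(4,4) = 0.6614
Terminal payoffs V(N, i) = max(K - S_T, 0):
  V(4,0) = 0.000000; V(4,1) = 0.000000; V(4,2) = 0.000000; V(4,3) = 0.080601; V(4,4) = 0.248554
Backward induction: V(k, i) = exp(-r*dt) * [p * V(k+1, i) + (1-p) * V(k+1, i+1)].
  V(3,0) = exp(-r*dt) * [p*0.000000 + (1-p)*0.000000] = 0.000000
  V(3,1) = exp(-r*dt) * [p*0.000000 + (1-p)*0.000000] = 0.000000
  V(3,2) = exp(-r*dt) * [p*0.000000 + (1-p)*0.080601] = 0.040642
  V(3,3) = exp(-r*dt) * [p*0.080601 + (1-p)*0.248554] = 0.164897
  V(2,0) = exp(-r*dt) * [p*0.000000 + (1-p)*0.000000] = 0.000000
  V(2,1) = exp(-r*dt) * [p*0.000000 + (1-p)*0.040642] = 0.020493
  V(2,2) = exp(-r*dt) * [p*0.040642 + (1-p)*0.164897] = 0.103099
  V(1,0) = exp(-r*dt) * [p*0.000000 + (1-p)*0.020493] = 0.010333
  V(1,1) = exp(-r*dt) * [p*0.020493 + (1-p)*0.103099] = 0.062046
  V(0,0) = exp(-r*dt) * [p*0.010333 + (1-p)*0.062046] = 0.036359
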